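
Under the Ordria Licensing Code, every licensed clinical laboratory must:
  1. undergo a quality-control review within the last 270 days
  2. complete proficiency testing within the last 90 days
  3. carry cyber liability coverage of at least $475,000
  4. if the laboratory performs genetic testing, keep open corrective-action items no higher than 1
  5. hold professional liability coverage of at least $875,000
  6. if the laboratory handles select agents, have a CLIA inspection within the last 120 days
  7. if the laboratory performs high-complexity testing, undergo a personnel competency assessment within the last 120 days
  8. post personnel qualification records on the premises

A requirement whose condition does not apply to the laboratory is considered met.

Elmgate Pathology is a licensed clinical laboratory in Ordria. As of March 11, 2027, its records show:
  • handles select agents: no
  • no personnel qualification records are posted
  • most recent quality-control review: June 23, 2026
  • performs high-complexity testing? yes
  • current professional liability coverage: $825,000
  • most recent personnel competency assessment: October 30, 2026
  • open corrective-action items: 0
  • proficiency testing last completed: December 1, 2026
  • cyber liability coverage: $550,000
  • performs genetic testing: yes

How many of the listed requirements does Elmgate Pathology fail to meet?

1. quality-control review 261 days ago vs limit 270 → met
2. proficiency testing 100 days ago vs limit 90 → not met
3. cyber liability coverage $550,000 ≥ $475,000 → met
4. condition 'performs genetic testing' holds; open corrective-action items 0 ≤ 1 → met
5. professional liability coverage $825,000 < $875,000 → not met
6. condition 'handles select agents' does not hold → requirement n/a → met
7. condition 'performs high-complexity testing' holds; personnel competency assessment 132 days ago vs limit 120 → not met
8. personnel qualification records absent → not met
Not met: 4 of 8

4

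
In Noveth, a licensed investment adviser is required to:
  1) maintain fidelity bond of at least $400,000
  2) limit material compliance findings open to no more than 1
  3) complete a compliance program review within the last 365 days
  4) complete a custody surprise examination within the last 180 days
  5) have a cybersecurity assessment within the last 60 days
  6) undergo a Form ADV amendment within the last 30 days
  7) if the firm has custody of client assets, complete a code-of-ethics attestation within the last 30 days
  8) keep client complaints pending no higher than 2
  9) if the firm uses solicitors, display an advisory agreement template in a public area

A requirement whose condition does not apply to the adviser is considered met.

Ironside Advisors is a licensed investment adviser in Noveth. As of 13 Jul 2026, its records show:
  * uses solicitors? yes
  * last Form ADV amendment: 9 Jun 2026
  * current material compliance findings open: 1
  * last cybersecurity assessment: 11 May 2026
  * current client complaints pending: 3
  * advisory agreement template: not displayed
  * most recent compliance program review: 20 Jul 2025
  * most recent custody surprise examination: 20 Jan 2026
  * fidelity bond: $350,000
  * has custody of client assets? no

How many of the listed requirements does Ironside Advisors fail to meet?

1. fidelity bond $350,000 < $400,000 → not met
2. material compliance findings open 1 ≤ 1 → met
3. compliance program review 358 days ago vs limit 365 → met
4. custody surprise examination 174 days ago vs limit 180 → met
5. cybersecurity assessment 63 days ago vs limit 60 → not met
6. Form ADV amendment 34 days ago vs limit 30 → not met
7. condition 'has custody of client assets' does not hold → requirement n/a → met
8. client complaints pending 3 > 2 → not met
9. condition 'uses solicitors' holds; advisory agreement template absent → not met
Not met: 5 of 9

5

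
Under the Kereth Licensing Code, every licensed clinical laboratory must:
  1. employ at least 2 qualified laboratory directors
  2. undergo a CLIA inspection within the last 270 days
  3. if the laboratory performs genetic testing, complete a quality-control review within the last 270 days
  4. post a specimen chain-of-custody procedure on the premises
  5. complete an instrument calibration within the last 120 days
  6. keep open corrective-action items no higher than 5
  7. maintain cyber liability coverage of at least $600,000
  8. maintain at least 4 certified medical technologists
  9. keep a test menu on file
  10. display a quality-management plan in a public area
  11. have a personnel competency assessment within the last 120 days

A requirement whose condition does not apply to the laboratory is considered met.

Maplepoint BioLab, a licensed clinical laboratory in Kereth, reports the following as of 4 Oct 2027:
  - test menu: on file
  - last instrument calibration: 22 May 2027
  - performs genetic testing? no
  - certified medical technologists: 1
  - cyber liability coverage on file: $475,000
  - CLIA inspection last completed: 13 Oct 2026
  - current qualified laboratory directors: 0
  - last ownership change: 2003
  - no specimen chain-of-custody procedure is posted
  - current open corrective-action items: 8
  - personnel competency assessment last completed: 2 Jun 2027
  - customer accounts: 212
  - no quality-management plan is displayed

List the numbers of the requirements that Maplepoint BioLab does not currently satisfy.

1, 2, 4, 5, 6, 7, 8, 10, 11

1. qualified laboratory directors 0 < 2 → not met
2. CLIA inspection 356 days ago vs limit 270 → not met
3. condition 'performs genetic testing' does not hold → requirement n/a → met
4. specimen chain-of-custody procedure absent → not met
5. instrument calibration 135 days ago vs limit 120 → not met
6. open corrective-action items 8 > 5 → not met
7. cyber liability coverage $475,000 < $600,000 → not met
8. certified medical technologists 1 < 4 → not met
9. test menu present → met
10. quality-management plan absent → not met
11. personnel competency assessment 124 days ago vs limit 120 → not met
Not met: 1, 2, 4, 5, 6, 7, 8, 10, 11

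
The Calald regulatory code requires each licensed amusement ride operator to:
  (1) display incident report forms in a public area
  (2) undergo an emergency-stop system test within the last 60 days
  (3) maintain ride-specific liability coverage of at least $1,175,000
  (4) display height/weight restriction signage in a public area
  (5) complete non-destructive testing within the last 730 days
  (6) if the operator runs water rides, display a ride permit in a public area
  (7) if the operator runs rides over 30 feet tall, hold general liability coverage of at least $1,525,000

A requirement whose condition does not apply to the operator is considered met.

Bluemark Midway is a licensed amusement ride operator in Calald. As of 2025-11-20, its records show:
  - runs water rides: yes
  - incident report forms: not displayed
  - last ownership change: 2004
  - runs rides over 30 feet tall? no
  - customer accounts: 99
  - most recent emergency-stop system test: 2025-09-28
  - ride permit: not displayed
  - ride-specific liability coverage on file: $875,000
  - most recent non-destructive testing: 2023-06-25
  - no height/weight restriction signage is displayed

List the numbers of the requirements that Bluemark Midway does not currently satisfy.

1. incident report forms absent → not met
2. emergency-stop system test 53 days ago vs limit 60 → met
3. ride-specific liability coverage $875,000 < $1,175,000 → not met
4. height/weight restriction signage absent → not met
5. non-destructive testing 879 days ago vs limit 730 → not met
6. condition 'runs water rides' holds; ride permit absent → not met
7. condition 'runs rides over 30 feet tall' does not hold → requirement n/a → met
Not met: 1, 3, 4, 5, 6

1, 3, 4, 5, 6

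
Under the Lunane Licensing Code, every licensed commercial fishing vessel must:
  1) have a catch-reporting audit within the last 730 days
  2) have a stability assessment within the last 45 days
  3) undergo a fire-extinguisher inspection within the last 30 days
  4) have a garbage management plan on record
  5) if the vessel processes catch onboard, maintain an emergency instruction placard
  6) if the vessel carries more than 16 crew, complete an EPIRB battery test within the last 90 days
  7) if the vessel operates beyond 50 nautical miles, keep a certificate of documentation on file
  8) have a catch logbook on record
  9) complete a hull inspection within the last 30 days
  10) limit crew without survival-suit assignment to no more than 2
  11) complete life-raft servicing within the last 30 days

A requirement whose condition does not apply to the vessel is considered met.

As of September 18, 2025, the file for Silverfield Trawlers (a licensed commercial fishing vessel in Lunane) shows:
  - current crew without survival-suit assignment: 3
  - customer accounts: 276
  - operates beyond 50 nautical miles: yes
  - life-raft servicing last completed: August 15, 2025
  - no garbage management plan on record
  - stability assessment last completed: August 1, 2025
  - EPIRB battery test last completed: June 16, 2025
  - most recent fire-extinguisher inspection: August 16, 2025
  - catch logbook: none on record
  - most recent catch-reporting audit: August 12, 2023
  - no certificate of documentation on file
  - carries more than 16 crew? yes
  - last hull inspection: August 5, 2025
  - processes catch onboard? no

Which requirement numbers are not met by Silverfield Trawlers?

1, 2, 3, 4, 6, 7, 8, 9, 10, 11

1. catch-reporting audit 768 days ago vs limit 730 → not met
2. stability assessment 48 days ago vs limit 45 → not met
3. fire-extinguisher inspection 33 days ago vs limit 30 → not met
4. garbage management plan absent → not met
5. condition 'processes catch onboard' does not hold → requirement n/a → met
6. condition 'carries more than 16 crew' holds; EPIRB battery test 94 days ago vs limit 90 → not met
7. condition 'operates beyond 50 nautical miles' holds; certificate of documentation absent → not met
8. catch logbook absent → not met
9. hull inspection 44 days ago vs limit 30 → not met
10. crew without survival-suit assignment 3 > 2 → not met
11. life-raft servicing 34 days ago vs limit 30 → not met
Not met: 1, 2, 3, 4, 6, 7, 8, 9, 10, 11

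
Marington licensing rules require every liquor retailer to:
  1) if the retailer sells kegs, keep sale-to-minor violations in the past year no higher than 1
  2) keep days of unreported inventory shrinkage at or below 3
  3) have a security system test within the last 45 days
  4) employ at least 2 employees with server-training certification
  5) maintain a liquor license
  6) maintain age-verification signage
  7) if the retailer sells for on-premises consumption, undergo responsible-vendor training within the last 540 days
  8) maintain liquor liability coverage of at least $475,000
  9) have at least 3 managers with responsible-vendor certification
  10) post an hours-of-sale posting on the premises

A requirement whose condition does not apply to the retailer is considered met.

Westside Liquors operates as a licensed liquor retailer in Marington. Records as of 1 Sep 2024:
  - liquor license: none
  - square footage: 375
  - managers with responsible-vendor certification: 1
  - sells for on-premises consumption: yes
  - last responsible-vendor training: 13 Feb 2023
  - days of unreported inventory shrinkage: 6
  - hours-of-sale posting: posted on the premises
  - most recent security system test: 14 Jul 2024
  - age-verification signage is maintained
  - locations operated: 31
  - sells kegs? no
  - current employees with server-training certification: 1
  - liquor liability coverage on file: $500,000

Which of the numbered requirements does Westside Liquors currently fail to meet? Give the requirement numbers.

2, 3, 4, 5, 7, 9

1. condition 'sells kegs' does not hold → requirement n/a → met
2. days of unreported inventory shrinkage 6 > 3 → not met
3. security system test 49 days ago vs limit 45 → not met
4. employees with server-training certification 1 < 2 → not met
5. liquor license absent → not met
6. age-verification signage present → met
7. condition 'sells for on-premises consumption' holds; responsible-vendor training 566 days ago vs limit 540 → not met
8. liquor liability coverage $500,000 ≥ $475,000 → met
9. managers with responsible-vendor certification 1 < 3 → not met
10. hours-of-sale posting present → met
Not met: 2, 3, 4, 5, 7, 9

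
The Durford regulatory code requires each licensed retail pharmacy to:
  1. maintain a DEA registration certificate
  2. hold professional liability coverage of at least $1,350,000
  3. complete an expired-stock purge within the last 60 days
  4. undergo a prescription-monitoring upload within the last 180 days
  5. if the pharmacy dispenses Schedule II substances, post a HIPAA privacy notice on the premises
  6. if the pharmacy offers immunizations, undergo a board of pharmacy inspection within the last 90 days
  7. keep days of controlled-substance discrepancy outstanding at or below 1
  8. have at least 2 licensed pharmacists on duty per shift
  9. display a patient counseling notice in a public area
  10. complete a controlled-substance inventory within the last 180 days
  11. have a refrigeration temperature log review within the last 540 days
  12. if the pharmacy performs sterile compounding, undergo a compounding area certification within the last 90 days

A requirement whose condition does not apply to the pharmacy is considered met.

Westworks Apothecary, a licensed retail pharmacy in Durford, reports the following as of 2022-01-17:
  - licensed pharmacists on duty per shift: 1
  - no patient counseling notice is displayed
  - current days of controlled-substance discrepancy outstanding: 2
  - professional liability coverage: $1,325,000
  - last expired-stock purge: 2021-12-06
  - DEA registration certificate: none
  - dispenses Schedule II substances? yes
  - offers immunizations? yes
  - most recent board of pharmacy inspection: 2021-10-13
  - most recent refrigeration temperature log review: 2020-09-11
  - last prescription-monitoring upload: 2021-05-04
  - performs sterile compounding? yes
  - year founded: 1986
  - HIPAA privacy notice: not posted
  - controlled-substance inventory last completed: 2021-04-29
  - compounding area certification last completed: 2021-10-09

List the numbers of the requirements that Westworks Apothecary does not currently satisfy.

1. DEA registration certificate absent → not met
2. professional liability coverage $1,325,000 < $1,350,000 → not met
3. expired-stock purge 42 days ago vs limit 60 → met
4. prescription-monitoring upload 258 days ago vs limit 180 → not met
5. condition 'dispenses Schedule II substances' holds; HIPAA privacy notice absent → not met
6. condition 'offers immunizations' holds; board of pharmacy inspection 96 days ago vs limit 90 → not met
7. days of controlled-substance discrepancy outstanding 2 > 1 → not met
8. licensed pharmacists on duty per shift 1 < 2 → not met
9. patient counseling notice absent → not met
10. controlled-substance inventory 263 days ago vs limit 180 → not met
11. refrigeration temperature log review 493 days ago vs limit 540 → met
12. condition 'performs sterile compounding' holds; compounding area certification 100 days ago vs limit 90 → not met
Not met: 1, 2, 4, 5, 6, 7, 8, 9, 10, 12

1, 2, 4, 5, 6, 7, 8, 9, 10, 12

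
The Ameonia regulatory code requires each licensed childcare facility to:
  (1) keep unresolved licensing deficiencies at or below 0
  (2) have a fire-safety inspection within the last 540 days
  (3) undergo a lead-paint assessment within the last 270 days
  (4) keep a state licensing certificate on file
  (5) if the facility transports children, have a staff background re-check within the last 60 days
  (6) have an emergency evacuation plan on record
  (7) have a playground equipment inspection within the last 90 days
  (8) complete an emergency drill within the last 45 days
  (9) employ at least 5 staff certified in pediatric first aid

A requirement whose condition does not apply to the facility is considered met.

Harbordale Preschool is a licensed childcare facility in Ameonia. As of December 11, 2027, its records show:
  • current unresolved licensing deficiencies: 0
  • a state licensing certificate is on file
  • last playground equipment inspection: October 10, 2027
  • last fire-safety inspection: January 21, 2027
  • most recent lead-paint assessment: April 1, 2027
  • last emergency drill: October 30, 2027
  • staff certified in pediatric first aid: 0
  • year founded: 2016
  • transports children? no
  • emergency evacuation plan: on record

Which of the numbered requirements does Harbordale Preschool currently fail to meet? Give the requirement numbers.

1. unresolved licensing deficiencies 0 ≤ 0 → met
2. fire-safety inspection 324 days ago vs limit 540 → met
3. lead-paint assessment 254 days ago vs limit 270 → met
4. state licensing certificate present → met
5. condition 'transports children' does not hold → requirement n/a → met
6. emergency evacuation plan present → met
7. playground equipment inspection 62 days ago vs limit 90 → met
8. emergency drill 42 days ago vs limit 45 → met
9. staff certified in pediatric first aid 0 < 5 → not met
Not met: 9

9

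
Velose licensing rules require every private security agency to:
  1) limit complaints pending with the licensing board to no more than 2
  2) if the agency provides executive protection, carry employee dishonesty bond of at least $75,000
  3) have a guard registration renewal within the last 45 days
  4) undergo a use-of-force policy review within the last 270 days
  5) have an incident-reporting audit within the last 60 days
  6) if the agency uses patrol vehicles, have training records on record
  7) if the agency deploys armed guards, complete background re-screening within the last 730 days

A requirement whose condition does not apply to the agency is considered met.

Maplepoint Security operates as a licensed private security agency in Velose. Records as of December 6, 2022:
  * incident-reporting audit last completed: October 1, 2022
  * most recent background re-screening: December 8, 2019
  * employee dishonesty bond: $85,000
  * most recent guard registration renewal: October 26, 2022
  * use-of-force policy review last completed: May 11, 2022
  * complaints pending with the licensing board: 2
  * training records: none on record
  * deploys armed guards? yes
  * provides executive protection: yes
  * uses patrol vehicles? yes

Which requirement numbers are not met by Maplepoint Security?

5, 6, 7

1. complaints pending with the licensing board 2 ≤ 2 → met
2. condition 'provides executive protection' holds; employee dishonesty bond $85,000 ≥ $75,000 → met
3. guard registration renewal 41 days ago vs limit 45 → met
4. use-of-force policy review 209 days ago vs limit 270 → met
5. incident-reporting audit 66 days ago vs limit 60 → not met
6. condition 'uses patrol vehicles' holds; training records absent → not met
7. condition 'deploys armed guards' holds; background re-screening 1094 days ago vs limit 730 → not met
Not met: 5, 6, 7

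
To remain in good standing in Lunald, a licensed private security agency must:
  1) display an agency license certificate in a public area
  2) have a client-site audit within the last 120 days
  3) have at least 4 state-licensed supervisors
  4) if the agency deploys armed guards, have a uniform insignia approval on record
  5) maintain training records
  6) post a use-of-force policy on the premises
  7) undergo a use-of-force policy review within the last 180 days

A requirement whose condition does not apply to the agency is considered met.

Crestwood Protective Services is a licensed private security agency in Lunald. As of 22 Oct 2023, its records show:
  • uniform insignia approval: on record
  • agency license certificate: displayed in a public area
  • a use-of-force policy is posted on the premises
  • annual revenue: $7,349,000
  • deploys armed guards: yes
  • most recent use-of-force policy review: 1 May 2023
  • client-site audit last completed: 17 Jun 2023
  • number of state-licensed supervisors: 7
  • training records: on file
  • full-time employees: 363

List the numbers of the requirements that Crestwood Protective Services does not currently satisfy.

2

1. agency license certificate present → met
2. client-site audit 127 days ago vs limit 120 → not met
3. state-licensed supervisors 7 ≥ 4 → met
4. condition 'deploys armed guards' holds; uniform insignia approval present → met
5. training records present → met
6. use-of-force policy present → met
7. use-of-force policy review 174 days ago vs limit 180 → met
Not met: 2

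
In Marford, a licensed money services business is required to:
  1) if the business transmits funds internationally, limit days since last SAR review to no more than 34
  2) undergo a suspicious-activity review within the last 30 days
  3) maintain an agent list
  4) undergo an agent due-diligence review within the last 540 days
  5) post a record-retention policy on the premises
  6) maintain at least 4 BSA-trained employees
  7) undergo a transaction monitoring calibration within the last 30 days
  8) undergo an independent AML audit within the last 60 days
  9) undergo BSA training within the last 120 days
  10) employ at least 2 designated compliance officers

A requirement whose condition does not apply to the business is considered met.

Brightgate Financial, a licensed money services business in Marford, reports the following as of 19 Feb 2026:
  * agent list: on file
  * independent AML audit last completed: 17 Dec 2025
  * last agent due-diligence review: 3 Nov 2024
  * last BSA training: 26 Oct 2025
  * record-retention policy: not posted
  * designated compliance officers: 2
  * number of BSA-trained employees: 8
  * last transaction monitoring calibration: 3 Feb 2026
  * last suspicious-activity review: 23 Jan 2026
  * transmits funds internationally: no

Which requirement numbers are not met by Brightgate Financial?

1. condition 'transmits funds internationally' does not hold → requirement n/a → met
2. suspicious-activity review 27 days ago vs limit 30 → met
3. agent list present → met
4. agent due-diligence review 473 days ago vs limit 540 → met
5. record-retention policy absent → not met
6. BSA-trained employees 8 ≥ 4 → met
7. transaction monitoring calibration 16 days ago vs limit 30 → met
8. independent AML audit 64 days ago vs limit 60 → not met
9. BSA training 116 days ago vs limit 120 → met
10. designated compliance officers 2 ≥ 2 → met
Not met: 5, 8

5, 8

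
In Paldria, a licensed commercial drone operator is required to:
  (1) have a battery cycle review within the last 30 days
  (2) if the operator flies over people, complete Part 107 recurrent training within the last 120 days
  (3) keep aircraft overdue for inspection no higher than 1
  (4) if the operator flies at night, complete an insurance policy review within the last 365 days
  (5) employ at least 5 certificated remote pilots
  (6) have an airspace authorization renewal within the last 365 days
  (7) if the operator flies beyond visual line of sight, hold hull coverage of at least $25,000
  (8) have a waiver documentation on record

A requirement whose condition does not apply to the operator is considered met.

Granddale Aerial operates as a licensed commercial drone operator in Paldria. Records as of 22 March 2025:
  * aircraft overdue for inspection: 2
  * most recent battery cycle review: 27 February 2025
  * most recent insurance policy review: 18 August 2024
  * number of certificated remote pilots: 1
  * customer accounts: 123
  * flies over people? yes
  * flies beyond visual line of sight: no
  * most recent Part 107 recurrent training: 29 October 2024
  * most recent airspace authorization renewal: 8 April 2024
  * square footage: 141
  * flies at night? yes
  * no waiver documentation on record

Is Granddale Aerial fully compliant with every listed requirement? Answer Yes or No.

1. battery cycle review 23 days ago vs limit 30 → met
2. condition 'flies over people' holds; Part 107 recurrent training 144 days ago vs limit 120 → not met
3. aircraft overdue for inspection 2 > 1 → not met
4. condition 'flies at night' holds; insurance policy review 216 days ago vs limit 365 → met
5. certificated remote pilots 1 < 5 → not met
6. airspace authorization renewal 348 days ago vs limit 365 → met
7. condition 'flies beyond visual line of sight' does not hold → requirement n/a → met
8. waiver documentation absent → not met
Not met: 2, 3, 5, 8

No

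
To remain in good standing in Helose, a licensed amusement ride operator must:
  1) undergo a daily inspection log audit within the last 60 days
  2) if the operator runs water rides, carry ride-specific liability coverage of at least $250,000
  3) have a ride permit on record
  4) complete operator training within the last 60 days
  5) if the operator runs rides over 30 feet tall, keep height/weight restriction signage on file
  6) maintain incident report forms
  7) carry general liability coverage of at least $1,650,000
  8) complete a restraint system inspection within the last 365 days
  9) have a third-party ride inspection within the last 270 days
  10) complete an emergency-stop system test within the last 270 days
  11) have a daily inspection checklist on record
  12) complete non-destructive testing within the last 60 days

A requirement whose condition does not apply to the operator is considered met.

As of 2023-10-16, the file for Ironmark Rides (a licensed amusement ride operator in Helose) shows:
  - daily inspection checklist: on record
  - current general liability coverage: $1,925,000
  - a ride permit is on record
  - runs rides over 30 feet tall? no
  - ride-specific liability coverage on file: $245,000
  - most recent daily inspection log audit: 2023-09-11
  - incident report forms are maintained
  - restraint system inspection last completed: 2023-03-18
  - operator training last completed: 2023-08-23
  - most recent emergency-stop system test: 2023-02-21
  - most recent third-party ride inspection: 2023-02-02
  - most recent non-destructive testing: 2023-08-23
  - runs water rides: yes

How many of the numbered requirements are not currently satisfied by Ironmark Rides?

1. daily inspection log audit 35 days ago vs limit 60 → met
2. condition 'runs water rides' holds; ride-specific liability coverage $245,000 < $250,000 → not met
3. ride permit present → met
4. operator training 54 days ago vs limit 60 → met
5. condition 'runs rides over 30 feet tall' does not hold → requirement n/a → met
6. incident report forms present → met
7. general liability coverage $1,925,000 ≥ $1,650,000 → met
8. restraint system inspection 212 days ago vs limit 365 → met
9. third-party ride inspection 256 days ago vs limit 270 → met
10. emergency-stop system test 237 days ago vs limit 270 → met
11. daily inspection checklist present → met
12. non-destructive testing 54 days ago vs limit 60 → met
Not met: 1 of 12

1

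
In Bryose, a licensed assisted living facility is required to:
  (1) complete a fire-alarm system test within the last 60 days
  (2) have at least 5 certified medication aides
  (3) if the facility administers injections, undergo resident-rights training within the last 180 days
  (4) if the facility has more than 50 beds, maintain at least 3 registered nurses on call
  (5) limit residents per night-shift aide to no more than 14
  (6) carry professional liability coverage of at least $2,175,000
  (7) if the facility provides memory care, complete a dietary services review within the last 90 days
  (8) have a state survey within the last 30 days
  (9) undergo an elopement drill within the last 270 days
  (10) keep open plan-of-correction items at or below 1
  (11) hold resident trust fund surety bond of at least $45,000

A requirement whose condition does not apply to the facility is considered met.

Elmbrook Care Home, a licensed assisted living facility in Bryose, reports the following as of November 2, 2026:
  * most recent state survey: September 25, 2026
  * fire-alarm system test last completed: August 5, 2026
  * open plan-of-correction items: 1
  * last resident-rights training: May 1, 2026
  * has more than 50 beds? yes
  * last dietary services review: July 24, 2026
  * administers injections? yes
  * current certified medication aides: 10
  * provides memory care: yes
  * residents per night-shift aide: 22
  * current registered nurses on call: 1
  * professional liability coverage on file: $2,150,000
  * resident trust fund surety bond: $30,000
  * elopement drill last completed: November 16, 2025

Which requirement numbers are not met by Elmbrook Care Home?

1. fire-alarm system test 89 days ago vs limit 60 → not met
2. certified medication aides 10 ≥ 5 → met
3. condition 'administers injections' holds; resident-rights training 185 days ago vs limit 180 → not met
4. condition 'has more than 50 beds' holds; registered nurses on call 1 < 3 → not met
5. residents per night-shift aide 22 > 14 → not met
6. professional liability coverage $2,150,000 < $2,175,000 → not met
7. condition 'provides memory care' holds; dietary services review 101 days ago vs limit 90 → not met
8. state survey 38 days ago vs limit 30 → not met
9. elopement drill 351 days ago vs limit 270 → not met
10. open plan-of-correction items 1 ≤ 1 → met
11. resident trust fund surety bond $30,000 < $45,000 → not met
Not met: 1, 3, 4, 5, 6, 7, 8, 9, 11

1, 3, 4, 5, 6, 7, 8, 9, 11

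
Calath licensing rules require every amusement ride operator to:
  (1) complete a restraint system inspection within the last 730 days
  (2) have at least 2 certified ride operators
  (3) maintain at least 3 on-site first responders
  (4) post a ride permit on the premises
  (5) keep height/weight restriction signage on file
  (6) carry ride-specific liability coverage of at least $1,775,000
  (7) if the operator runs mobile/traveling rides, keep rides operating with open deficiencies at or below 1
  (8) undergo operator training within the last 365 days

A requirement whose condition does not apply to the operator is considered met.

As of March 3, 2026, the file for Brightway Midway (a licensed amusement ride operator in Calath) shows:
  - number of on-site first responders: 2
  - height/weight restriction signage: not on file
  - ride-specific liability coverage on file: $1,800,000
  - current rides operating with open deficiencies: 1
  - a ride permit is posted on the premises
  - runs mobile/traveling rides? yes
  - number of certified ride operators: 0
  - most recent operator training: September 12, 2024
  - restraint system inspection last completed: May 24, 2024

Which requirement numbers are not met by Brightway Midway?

2, 3, 5, 8

1. restraint system inspection 648 days ago vs limit 730 → met
2. certified ride operators 0 < 2 → not met
3. on-site first responders 2 < 3 → not met
4. ride permit present → met
5. height/weight restriction signage absent → not met
6. ride-specific liability coverage $1,800,000 ≥ $1,775,000 → met
7. condition 'runs mobile/traveling rides' holds; rides operating with open deficiencies 1 ≤ 1 → met
8. operator training 537 days ago vs limit 365 → not met
Not met: 2, 3, 5, 8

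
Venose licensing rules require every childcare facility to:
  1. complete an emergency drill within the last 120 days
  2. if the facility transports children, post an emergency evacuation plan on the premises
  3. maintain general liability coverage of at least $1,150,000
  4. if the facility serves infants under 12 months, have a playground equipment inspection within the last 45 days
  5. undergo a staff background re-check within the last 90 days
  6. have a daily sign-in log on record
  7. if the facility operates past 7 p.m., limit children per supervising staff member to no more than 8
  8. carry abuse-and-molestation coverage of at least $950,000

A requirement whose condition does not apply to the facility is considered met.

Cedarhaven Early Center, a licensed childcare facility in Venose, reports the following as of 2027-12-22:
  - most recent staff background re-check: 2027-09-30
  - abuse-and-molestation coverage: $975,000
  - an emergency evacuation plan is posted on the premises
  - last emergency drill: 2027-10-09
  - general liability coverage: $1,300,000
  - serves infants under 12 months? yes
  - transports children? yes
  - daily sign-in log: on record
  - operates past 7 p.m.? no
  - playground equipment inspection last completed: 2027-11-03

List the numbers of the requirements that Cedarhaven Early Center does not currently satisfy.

1. emergency drill 74 days ago vs limit 120 → met
2. condition 'transports children' holds; emergency evacuation plan present → met
3. general liability coverage $1,300,000 ≥ $1,150,000 → met
4. condition 'serves infants under 12 months' holds; playground equipment inspection 49 days ago vs limit 45 → not met
5. staff background re-check 83 days ago vs limit 90 → met
6. daily sign-in log present → met
7. condition 'operates past 7 p.m.' does not hold → requirement n/a → met
8. abuse-and-molestation coverage $975,000 ≥ $950,000 → met
Not met: 4

4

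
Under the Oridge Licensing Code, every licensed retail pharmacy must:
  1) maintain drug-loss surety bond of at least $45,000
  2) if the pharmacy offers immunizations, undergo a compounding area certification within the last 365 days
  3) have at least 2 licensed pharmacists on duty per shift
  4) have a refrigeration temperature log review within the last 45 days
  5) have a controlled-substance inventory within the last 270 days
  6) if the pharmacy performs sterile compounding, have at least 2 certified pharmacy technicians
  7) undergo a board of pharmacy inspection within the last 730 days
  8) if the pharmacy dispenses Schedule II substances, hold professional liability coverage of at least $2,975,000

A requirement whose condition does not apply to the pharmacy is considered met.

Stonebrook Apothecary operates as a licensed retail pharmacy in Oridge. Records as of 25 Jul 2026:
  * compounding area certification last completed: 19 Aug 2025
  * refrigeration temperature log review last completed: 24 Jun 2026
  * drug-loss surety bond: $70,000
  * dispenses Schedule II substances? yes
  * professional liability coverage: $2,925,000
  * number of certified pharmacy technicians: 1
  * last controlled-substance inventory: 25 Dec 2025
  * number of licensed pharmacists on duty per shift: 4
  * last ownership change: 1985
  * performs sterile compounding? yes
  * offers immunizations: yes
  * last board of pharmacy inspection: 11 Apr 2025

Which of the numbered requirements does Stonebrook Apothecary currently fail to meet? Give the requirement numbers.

6, 8

1. drug-loss surety bond $70,000 ≥ $45,000 → met
2. condition 'offers immunizations' holds; compounding area certification 340 days ago vs limit 365 → met
3. licensed pharmacists on duty per shift 4 ≥ 2 → met
4. refrigeration temperature log review 31 days ago vs limit 45 → met
5. controlled-substance inventory 212 days ago vs limit 270 → met
6. condition 'performs sterile compounding' holds; certified pharmacy technicians 1 < 2 → not met
7. board of pharmacy inspection 470 days ago vs limit 730 → met
8. condition 'dispenses Schedule II substances' holds; professional liability coverage $2,925,000 < $2,975,000 → not met
Not met: 6, 8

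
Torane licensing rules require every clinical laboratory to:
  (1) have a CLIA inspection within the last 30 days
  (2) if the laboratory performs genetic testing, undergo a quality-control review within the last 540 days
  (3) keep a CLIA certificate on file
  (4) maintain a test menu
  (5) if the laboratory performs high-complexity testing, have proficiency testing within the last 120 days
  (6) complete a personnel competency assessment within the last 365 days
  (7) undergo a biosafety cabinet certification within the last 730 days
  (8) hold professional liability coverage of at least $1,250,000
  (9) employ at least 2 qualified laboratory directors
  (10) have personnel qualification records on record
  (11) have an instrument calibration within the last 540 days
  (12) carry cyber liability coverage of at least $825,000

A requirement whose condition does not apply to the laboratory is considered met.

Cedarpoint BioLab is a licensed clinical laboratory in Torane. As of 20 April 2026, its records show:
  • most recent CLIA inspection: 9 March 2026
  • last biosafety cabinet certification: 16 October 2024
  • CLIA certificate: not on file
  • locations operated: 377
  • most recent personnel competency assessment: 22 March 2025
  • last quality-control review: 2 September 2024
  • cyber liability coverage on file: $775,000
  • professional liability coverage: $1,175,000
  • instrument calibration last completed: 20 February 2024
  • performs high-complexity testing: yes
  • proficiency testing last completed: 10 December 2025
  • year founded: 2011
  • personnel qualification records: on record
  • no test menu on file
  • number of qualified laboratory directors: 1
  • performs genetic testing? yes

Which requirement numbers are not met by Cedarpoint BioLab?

1. CLIA inspection 42 days ago vs limit 30 → not met
2. condition 'performs genetic testing' holds; quality-control review 595 days ago vs limit 540 → not met
3. CLIA certificate absent → not met
4. test menu absent → not met
5. condition 'performs high-complexity testing' holds; proficiency testing 131 days ago vs limit 120 → not met
6. personnel competency assessment 394 days ago vs limit 365 → not met
7. biosafety cabinet certification 551 days ago vs limit 730 → met
8. professional liability coverage $1,175,000 < $1,250,000 → not met
9. qualified laboratory directors 1 < 2 → not met
10. personnel qualification records present → met
11. instrument calibration 790 days ago vs limit 540 → not met
12. cyber liability coverage $775,000 < $825,000 → not met
Not met: 1, 2, 3, 4, 5, 6, 8, 9, 11, 12

1, 2, 3, 4, 5, 6, 8, 9, 11, 12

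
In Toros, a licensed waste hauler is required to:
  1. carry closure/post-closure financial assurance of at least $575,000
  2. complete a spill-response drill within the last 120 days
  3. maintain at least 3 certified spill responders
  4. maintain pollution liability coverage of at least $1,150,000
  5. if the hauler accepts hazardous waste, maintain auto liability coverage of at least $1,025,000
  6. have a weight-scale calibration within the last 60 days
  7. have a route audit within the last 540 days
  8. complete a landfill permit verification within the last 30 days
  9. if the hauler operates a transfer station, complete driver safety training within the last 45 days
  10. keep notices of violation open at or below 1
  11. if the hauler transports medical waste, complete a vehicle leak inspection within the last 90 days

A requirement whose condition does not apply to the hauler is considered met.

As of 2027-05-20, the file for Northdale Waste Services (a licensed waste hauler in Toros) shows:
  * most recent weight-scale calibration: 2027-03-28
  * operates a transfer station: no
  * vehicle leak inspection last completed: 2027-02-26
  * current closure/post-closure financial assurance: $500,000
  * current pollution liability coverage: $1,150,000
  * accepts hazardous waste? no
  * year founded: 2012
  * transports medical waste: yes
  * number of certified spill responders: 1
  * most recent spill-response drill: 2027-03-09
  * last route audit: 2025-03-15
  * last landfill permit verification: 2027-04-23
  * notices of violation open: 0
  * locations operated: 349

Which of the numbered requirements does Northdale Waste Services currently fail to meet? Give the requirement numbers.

1. closure/post-closure financial assurance $500,000 < $575,000 → not met
2. spill-response drill 72 days ago vs limit 120 → met
3. certified spill responders 1 < 3 → not met
4. pollution liability coverage $1,150,000 ≥ $1,150,000 → met
5. condition 'accepts hazardous waste' does not hold → requirement n/a → met
6. weight-scale calibration 53 days ago vs limit 60 → met
7. route audit 796 days ago vs limit 540 → not met
8. landfill permit verification 27 days ago vs limit 30 → met
9. condition 'operates a transfer station' does not hold → requirement n/a → met
10. notices of violation open 0 ≤ 1 → met
11. condition 'transports medical waste' holds; vehicle leak inspection 83 days ago vs limit 90 → met
Not met: 1, 3, 7

1, 3, 7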